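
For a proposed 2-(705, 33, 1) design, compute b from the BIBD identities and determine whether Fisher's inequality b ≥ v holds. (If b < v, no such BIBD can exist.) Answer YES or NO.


b = λv(v − 1)/(k(k − 1)) = 1·705·704/(33·32) = 496320/1056 = 470.
Compare with v = 705: b < v, so Fisher's inequality fails.

NO


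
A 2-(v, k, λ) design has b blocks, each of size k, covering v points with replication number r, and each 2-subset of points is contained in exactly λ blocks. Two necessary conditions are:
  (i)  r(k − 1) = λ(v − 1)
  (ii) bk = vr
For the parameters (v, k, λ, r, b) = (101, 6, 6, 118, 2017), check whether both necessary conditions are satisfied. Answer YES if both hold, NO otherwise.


Condition (i): r(k − 1) = 118·5 = 590; λ(v − 1) = 6·100 = 600. Match? NO.
Condition (ii): bk = 2017·6 = 12102; vr = 101·118 = 11918. Match? NO.
Both conditions hold? NO.

NO


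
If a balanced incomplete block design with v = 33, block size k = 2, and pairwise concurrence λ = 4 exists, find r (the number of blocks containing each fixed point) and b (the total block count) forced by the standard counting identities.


Any 2-(v, k, λ) BIBD satisfies two necessary conditions:
  (i)  Each point sits in r blocks, and counting incidences through any fixed point gives r(k − 1) = λ(v − 1), so r = λ(v − 1)/(k − 1).
  (ii) Total incidences bk = vr, so b = vr/k.
Step 1: r = λ(v − 1)/(k − 1) = 4·(33 − 1)/(2 − 1) = 4·32/1 = 128/1 = 128.
Step 2: b = vr/k = 33·128/2 = 4224/2 = 2112.
Check integrality: r = 128 ∈ Z ✓, b = 2112 ∈ Z ✓.
(These identities are necessary conditions: they determine r and b for any design with these parameters, but do not by themselves prove that one exists.)

r = 128, b = 2112.


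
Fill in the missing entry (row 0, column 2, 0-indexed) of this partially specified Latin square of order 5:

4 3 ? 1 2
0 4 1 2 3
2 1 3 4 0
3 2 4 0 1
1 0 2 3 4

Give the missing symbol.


Row 0 contains symbols [1, 2, 3, 4] — missing [0].
Column 2 contains symbols [1, 2, 3, 4] — missing [0].
The missing symbol must appear in both missing sets; intersection = [0].
Therefore the hidden value is 0.

Missing value = 0.


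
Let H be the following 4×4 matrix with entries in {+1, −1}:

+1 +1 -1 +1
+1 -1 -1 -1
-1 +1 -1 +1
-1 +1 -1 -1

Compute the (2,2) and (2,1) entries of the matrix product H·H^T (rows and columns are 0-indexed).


Row 1 of H: [1, -1, -1, -1].
Row 2 of H: [-1, 1, -1, 1].
(H·H^T)[2][2] = Σ_j H[2][j]·H[2][j] = (-1)² + (1)² + (-1)² + (1)² = 1 + 1 + 1 + 1 = 4.
(H·H^T)[2][1] = Σ_j H[2][j]·H[1][j] = (-1)·(1) + (1)·(-1) + (-1)·(-1) + (1)·(-1) = -1 + -1 + 1 + -1 = -2.
Rows 2 and 1 are not orthogonal (dot product = -2 ≠ 0), so H is not a Hadamard matrix.

(2,2) entry = 4; (2,1) entry = -2.


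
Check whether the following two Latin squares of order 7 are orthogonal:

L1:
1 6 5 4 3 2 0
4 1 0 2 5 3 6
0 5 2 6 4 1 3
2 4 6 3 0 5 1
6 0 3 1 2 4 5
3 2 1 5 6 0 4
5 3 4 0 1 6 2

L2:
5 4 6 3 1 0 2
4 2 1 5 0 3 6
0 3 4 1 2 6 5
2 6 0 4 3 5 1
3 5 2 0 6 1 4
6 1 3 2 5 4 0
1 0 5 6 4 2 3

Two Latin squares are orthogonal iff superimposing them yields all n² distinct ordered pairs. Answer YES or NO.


Form the n² = 49 superimposed pairs (L1[i][j], L2[i][j]), row by row (rows and columns indexed from 0):
row 0: (1,5) (6,4) (5,6) (4,3) (3,1) (2,0) (0,2)
row 1: (4,4) (1,2) (0,1) (2,5) (5,0) (3,3) (6,6)
row 2: (0,0) (5,3) (2,4) (6,1) (4,2) (1,6) (3,5)
row 3: (2,2) (4,6) (6,0) (3,4) (0,3) (5,5) (1,1)
row 4: (6,3) (0,5) (3,2) (1,0) (2,6) (4,1) (5,4)
row 5: (3,6) (2,1) (1,3) (5,2) (6,5) (0,4) (4,0)
row 6: (5,1) (3,0) (4,5) (0,6) (1,4) (6,2) (2,3)
Orthogonality requires all 49 pairs distinct.
Check by first coordinate: for each symbol s of L1, list the L2 entries in the n cells where L1 = s; they must all differ.
  L1 = 0: L2 entries (in reading order) 2, 1, 0, 3, 5, 4, 6 — all 7 distinct ✓
  L1 = 1: L2 entries (in reading order) 5, 2, 6, 1, 0, 3, 4 — all 7 distinct ✓
  L1 = 2: L2 entries (in reading order) 0, 5, 4, 2, 6, 1, 3 — all 7 distinct ✓
  L1 = 3: L2 entries (in reading order) 1, 3, 5, 4, 2, 6, 0 — all 7 distinct ✓
  L1 = 4: L2 entries (in reading order) 3, 4, 2, 6, 1, 0, 5 — all 7 distinct ✓
  L1 = 5: L2 entries (in reading order) 6, 0, 3, 5, 4, 2, 1 — all 7 distinct ✓
  L1 = 6: L2 entries (in reading order) 4, 6, 1, 0, 3, 5, 2 — all 7 distinct ✓
Every symbol of L1 meets every symbol of L2 exactly once, so all 49 pairs are distinct (49 of 49).
Conclusion: YES.

YES


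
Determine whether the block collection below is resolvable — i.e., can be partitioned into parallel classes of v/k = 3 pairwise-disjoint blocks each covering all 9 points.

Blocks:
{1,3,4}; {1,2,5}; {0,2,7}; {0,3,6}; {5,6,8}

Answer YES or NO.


v = 9, block size k = 3, number of blocks = 5.
For resolvability, blocks must partition into parallel classes of size v/k = 3.
Total blocks must therefore be a multiple of 3: 5 = 3·1 + 2 ⇒ not divisible ✗.
Resolvable? NO.

NO


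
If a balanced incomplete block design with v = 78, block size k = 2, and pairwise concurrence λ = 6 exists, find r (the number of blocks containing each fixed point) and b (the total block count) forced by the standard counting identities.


Any 2-(v, k, λ) BIBD satisfies two necessary conditions:
  (i)  Each point sits in r blocks, and counting incidences through any fixed point gives r(k − 1) = λ(v − 1), so r = λ(v − 1)/(k − 1).
  (ii) Total incidences bk = vr, so b = vr/k.
Step 1: r = λ(v − 1)/(k − 1) = 6·(78 − 1)/(2 − 1) = 6·77/1 = 462/1 = 462.
Step 2: b = vr/k = 78·462/2 = 36036/2 = 18018.
Check integrality: r = 462 ∈ Z ✓, b = 18018 ∈ Z ✓.
(These identities are necessary conditions: they determine r and b for any design with these parameters, but do not by themselves prove that one exists.)

r = 462, b = 18018.


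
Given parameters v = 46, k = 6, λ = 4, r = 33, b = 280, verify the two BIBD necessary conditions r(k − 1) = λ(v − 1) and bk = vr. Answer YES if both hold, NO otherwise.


Condition (i): r(k − 1) = 33·5 = 165; λ(v − 1) = 4·45 = 180. Match? NO.
Condition (ii): bk = 280·6 = 1680; vr = 46·33 = 1518. Match? NO.
Both conditions hold? NO.

NO


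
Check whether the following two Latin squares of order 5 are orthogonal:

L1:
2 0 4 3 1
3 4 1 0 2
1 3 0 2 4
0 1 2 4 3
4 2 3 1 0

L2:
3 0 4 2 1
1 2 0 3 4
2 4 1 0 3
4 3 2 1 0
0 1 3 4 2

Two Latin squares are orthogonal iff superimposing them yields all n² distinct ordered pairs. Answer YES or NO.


Form the n² = 25 superimposed pairs (L1[i][j], L2[i][j]), row by row (rows and columns indexed from 0):
row 0: (2,3) (0,0) (4,4) (3,2) (1,1)
row 1: (3,1) (4,2) (1,0) (0,3) (2,4)
row 2: (1,2) (3,4) (0,1) (2,0) (4,3)
row 3: (0,4) (1,3) (2,2) (4,1) (3,0)
row 4: (4,0) (2,1) (3,3) (1,4) (0,2)
Orthogonality requires all 25 pairs distinct.
Check by first coordinate: for each symbol s of L1, list the L2 entries in the n cells where L1 = s; they must all differ.
  L1 = 0: L2 entries (in reading order) 0, 3, 1, 4, 2 — all 5 distinct ✓
  L1 = 1: L2 entries (in reading order) 1, 0, 2, 3, 4 — all 5 distinct ✓
  L1 = 2: L2 entries (in reading order) 3, 4, 0, 2, 1 — all 5 distinct ✓
  L1 = 3: L2 entries (in reading order) 2, 1, 4, 0, 3 — all 5 distinct ✓
  L1 = 4: L2 entries (in reading order) 4, 2, 3, 1, 0 — all 5 distinct ✓
Every symbol of L1 meets every symbol of L2 exactly once, so all 25 pairs are distinct (25 of 25).
Conclusion: YES.

YES


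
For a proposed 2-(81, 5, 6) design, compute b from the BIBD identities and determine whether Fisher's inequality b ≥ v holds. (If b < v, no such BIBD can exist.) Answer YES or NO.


b = λv(v − 1)/(k(k − 1)) = 6·81·80/(5·4) = 38880/20 = 1944.
Compare with v = 81: b ≥ v, so Fisher's inequality holds.

YES


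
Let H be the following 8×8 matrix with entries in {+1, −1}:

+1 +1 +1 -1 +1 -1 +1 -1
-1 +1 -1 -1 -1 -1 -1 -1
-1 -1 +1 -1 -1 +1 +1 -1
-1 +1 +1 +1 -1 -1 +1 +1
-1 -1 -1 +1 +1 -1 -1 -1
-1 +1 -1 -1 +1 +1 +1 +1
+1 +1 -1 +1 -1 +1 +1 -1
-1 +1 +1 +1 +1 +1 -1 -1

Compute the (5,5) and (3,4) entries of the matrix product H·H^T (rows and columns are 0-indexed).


Row 3 of H: [-1, 1, 1, 1, -1, -1, 1, 1].
Row 4 of H: [-1, -1, -1, 1, 1, -1, -1, -1].
Row 5 of H: [-1, 1, -1, -1, 1, 1, 1, 1].
(H·H^T)[5][5] = Σ_j H[5][j]·H[5][j] = (-1)² + (1)² + (-1)² + (-1)² + (1)² + (1)² + (1)² + (1)² = 1 + 1 + 1 + 1 + 1 + 1 + 1 + 1 = 8.
(H·H^T)[3][4] = Σ_j H[3][j]·H[4][j] = (-1)·(-1) + (1)·(-1) + (1)·(-1) + (1)·(1) + (-1)·(1) + (-1)·(-1) + (1)·(-1) + (1)·(-1) = 1 + -1 + -1 + 1 + -1 + 1 + -1 + -1 = -2.
Rows 3 and 4 are not orthogonal (dot product = -2 ≠ 0), so H is not a Hadamard matrix.

(5,5) entry = 8; (3,4) entry = -2.


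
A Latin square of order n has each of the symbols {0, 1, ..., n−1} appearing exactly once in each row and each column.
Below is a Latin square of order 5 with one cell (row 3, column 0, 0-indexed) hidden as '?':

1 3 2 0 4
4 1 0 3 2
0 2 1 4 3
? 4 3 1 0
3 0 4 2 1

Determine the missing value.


Row 3 contains symbols [0, 1, 3, 4] — missing [2].
Column 0 contains symbols [0, 1, 3, 4] — missing [2].
The missing symbol must appear in both missing sets; intersection = [2].
Therefore the hidden value is 2.

Missing value = 2.


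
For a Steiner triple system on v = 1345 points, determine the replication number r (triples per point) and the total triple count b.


An STS(v) is a 2-(v, 3, 1) BIBD: block size k = 3, λ = 1.
Replication: r(k − 1) = λ(v − 1) ⇒ r·2 = 1345 − 1 = 1344 ⇒ r = 672.
Block count: b = v(v − 1)/6 = 1345·1344/6 = 1807680/6 = 301280.

r = 672, b = 301280.


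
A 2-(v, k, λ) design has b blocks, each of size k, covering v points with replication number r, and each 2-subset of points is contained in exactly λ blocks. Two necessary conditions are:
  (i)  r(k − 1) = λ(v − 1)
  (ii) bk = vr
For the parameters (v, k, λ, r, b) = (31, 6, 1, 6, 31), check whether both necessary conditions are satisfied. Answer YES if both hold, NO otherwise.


Condition (i): r(k − 1) = 6·5 = 30; λ(v − 1) = 1·30 = 30. Match? YES.
Condition (ii): bk = 31·6 = 186; vr = 31·6 = 186. Match? YES.
Both conditions hold? YES.

YES


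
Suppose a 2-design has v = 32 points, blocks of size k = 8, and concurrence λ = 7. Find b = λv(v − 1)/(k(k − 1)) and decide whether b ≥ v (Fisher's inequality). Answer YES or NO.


b = λv(v − 1)/(k(k − 1)) = 7·32·31/(8·7) = 6944/56 = 124.
Compare with v = 32: b ≥ v, so Fisher's inequality holds.

YES


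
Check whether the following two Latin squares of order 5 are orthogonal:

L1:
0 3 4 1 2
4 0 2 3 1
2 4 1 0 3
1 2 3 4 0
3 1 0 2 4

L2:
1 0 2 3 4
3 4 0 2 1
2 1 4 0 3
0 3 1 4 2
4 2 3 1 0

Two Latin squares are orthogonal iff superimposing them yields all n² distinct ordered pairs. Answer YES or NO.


Form the n² = 25 superimposed pairs (L1[i][j], L2[i][j]), row by row (rows and columns indexed from 0):
row 0: (0,1) (3,0) (4,2) (1,3) (2,4)
row 1: (4,3) (0,4) (2,0) (3,2) (1,1)
row 2: (2,2) (4,1) (1,4) (0,0) (3,3)
row 3: (1,0) (2,3) (3,1) (4,4) (0,2)
row 4: (3,4) (1,2) (0,3) (2,1) (4,0)
Orthogonality requires all 25 pairs distinct.
Check by first coordinate: for each symbol s of L1, list the L2 entries in the n cells where L1 = s; they must all differ.
  L1 = 0: L2 entries (in reading order) 1, 4, 0, 2, 3 — all 5 distinct ✓
  L1 = 1: L2 entries (in reading order) 3, 1, 4, 0, 2 — all 5 distinct ✓
  L1 = 2: L2 entries (in reading order) 4, 0, 2, 3, 1 — all 5 distinct ✓
  L1 = 3: L2 entries (in reading order) 0, 2, 3, 1, 4 — all 5 distinct ✓
  L1 = 4: L2 entries (in reading order) 2, 3, 1, 4, 0 — all 5 distinct ✓
Every symbol of L1 meets every symbol of L2 exactly once, so all 25 pairs are distinct (25 of 25).
Conclusion: YES.

YES


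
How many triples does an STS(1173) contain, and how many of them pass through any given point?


An STS(v) is a 2-(v, 3, 1) BIBD: block size k = 3, λ = 1.
Replication: r(k − 1) = λ(v − 1) ⇒ r·2 = 1173 − 1 = 1172 ⇒ r = 586.
Block count: bk = vr ⇒ b·3 = 1173·586 = 687378 ⇒ b = 229126.

r = 586, b = 229126.


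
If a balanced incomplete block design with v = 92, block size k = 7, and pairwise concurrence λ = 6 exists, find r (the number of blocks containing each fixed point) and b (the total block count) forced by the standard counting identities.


Any 2-(v, k, λ) BIBD satisfies two necessary conditions:
  (i)  Each point sits in r blocks, and counting incidences through any fixed point gives r(k − 1) = λ(v − 1), so r = λ(v − 1)/(k − 1).
  (ii) Total incidences bk = vr, so b = vr/k.
Step 1: r = λ(v − 1)/(k − 1) = 6·(92 − 1)/(7 − 1) = 6·91/6 = 546/6 = 91.
Step 2: b = vr/k = 92·91/7 = 8372/7 = 1196.
Check integrality: r = 91 ∈ Z ✓, b = 1196 ∈ Z ✓.
(These identities are necessary conditions: they determine r and b for any design with these parameters, but do not by themselves prove that one exists.)

r = 91, b = 1196.


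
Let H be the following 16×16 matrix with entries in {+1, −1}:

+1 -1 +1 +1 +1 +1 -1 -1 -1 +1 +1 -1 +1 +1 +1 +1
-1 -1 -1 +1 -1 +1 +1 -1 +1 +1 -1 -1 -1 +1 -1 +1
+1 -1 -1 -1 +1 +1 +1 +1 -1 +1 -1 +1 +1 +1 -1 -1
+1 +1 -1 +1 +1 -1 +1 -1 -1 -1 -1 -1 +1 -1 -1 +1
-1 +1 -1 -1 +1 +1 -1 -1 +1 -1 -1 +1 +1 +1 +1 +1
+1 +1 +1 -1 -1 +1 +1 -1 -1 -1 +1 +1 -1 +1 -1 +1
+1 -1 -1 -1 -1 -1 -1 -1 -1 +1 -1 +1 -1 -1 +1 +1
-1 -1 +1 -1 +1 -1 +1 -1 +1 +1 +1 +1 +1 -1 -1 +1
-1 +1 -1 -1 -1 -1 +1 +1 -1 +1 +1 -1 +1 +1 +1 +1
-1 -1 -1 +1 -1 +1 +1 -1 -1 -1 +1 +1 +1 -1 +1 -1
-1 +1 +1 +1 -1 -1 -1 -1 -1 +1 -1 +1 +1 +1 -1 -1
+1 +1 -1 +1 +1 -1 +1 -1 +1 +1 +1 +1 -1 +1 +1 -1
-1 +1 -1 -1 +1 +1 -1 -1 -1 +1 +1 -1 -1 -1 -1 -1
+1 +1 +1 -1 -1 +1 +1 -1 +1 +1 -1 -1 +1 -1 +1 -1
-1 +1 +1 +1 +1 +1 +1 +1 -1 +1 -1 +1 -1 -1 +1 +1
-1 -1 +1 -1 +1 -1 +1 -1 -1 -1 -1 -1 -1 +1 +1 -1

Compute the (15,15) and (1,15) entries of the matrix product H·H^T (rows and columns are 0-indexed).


Row 1 of H: [-1, -1, -1, 1, -1, 1, 1, -1, 1, 1, -1, -1, -1, 1, -1, 1].
Row 15 of H: [-1, -1, 1, -1, 1, -1, 1, -1, -1, -1, -1, -1, -1, 1, 1, -1].
(H·H^T)[15][15] = Σ_j H[15][j]·H[15][j] = (-1)² + (-1)² + (1)² + (-1)² + (1)² + (-1)² + (1)² + (-1)² + (-1)² + (-1)² + (-1)² + (-1)² + (-1)² + (1)² + (1)² + (-1)² = 1 + 1 + 1 + 1 + 1 + 1 + 1 + 1 + 1 + 1 + 1 + 1 + 1 + 1 + 1 + 1 = 16.
(H·H^T)[1][15] = Σ_j H[1][j]·H[15][j] = (-1)·(-1) + (-1)·(-1) + (-1)·(1) + (1)·(-1) + (-1)·(1) + (1)·(-1) + (1)·(1) + (-1)·(-1) + (1)·(-1) + (1)·(-1) + (-1)·(-1) + (-1)·(-1) + (-1)·(-1) + (1)·(1) + (-1)·(1) + (1)·(-1) = 1 + 1 + -1 + -1 + -1 + -1 + 1 + 1 + -1 + -1 + 1 + 1 + 1 + 1 + -1 + -1 = 0.
So rows 1 and 15 are orthogonal; the diagonal entry equals n = 16.

(15,15) entry = 16; (1,15) entry = 0.


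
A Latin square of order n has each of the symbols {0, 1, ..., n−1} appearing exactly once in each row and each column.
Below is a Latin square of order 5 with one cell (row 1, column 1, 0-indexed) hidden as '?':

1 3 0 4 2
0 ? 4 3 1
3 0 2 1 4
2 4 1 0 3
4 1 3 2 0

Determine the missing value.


Row 1 contains symbols [0, 1, 3, 4] — missing [2].
Column 1 contains symbols [0, 1, 3, 4] — missing [2].
The missing symbol must appear in both missing sets; intersection = [2].
Therefore the hidden value is 2.

Missing value = 2.


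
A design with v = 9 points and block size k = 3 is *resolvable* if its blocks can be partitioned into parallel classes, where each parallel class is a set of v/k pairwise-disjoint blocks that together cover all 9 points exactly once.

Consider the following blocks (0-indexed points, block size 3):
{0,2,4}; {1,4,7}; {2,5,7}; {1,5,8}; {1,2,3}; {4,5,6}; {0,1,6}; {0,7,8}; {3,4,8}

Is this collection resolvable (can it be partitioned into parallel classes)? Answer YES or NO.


v = 9, block size k = 3, number of blocks = 9.
For resolvability, blocks must partition into parallel classes of size v/k = 3.
Total blocks must therefore be a multiple of 3: 9 = 3·3 + 0 ⇒ divisible ✓.
Consider block {0,2,4}. The only other block(s) in the collection disjoint from it are {1,5,8} — just 1 block(s). Any parallel class containing {0,2,4} would need 2 other blocks each disjoint from it, so no parallel class of size 3 can contain {0,2,4}.
Since every block must belong to some parallel class in a resolution, the collection cannot be partitioned into parallel classes.
Resolvable? NO.

NO


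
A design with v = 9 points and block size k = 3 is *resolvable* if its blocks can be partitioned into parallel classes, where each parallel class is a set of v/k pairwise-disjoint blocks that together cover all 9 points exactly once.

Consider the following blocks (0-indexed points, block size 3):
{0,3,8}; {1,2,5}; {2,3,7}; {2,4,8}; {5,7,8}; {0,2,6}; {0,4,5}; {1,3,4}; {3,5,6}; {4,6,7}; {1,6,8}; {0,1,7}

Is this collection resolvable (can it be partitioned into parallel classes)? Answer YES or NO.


v = 9, block size k = 3, number of blocks = 12.
For resolvability, blocks must partition into parallel classes of size v/k = 3.
Total blocks must therefore be a multiple of 3: 12 = 3·4 + 0 ⇒ divisible ✓.
Greedy packing gives 4 candidate class(es). Each should be a full parallel class (size 3, covers all 9 points).
  Class 1 (3 blocks): {0,3,8}; {1,2,5}; {4,6,7}. Points covered: [0, 1, 2, 3, 4, 5, 6, 7, 8].
  Class 2 (3 blocks): {2,3,7}; {0,4,5}; {1,6,8}. Points covered: [0, 1, 2, 3, 4, 5, 6, 7, 8].
  Class 3 (3 blocks): {2,4,8}; {3,5,6}; {0,1,7}. Points covered: [0, 1, 2, 3, 4, 5, 6, 7, 8].
  Class 4 (3 blocks): {5,7,8}; {0,2,6}; {1,3,4}. Points covered: [0, 1, 2, 3, 4, 5, 6, 7, 8].
All classes full (size 3)? YES. All classes cover every point? YES.
Resolvable? YES.

YES


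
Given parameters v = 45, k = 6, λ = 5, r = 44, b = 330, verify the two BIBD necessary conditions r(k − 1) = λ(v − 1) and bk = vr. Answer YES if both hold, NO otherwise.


Condition (i): r(k − 1) = 44·5 = 220; λ(v − 1) = 5·44 = 220. Match? YES.
Condition (ii): bk = 330·6 = 1980; vr = 45·44 = 1980. Match? YES.
Both conditions hold? YES.

YES


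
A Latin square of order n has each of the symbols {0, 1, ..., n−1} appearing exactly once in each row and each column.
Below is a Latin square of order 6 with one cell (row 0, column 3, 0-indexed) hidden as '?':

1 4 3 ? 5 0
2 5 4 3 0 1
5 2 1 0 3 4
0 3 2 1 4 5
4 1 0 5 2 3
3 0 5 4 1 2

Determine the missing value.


Row 0 contains symbols [0, 1, 3, 4, 5] — missing [2].
Column 3 contains symbols [0, 1, 3, 4, 5] — missing [2].
The missing symbol must appear in both missing sets; intersection = [2].
Therefore the hidden value is 2.

Missing value = 2.


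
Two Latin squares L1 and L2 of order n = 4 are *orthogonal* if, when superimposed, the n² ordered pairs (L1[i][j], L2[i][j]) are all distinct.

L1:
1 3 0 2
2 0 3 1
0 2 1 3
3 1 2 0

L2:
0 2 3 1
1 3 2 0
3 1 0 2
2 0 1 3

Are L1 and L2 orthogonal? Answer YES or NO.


Form the n² = 16 superimposed pairs (L1[i][j], L2[i][j]), row by row (rows and columns indexed from 0):
row 0: (1,0) (3,2) (0,3) (2,1)
row 1: (2,1) (0,3) (3,2) (1,0)
row 2: (0,3) (2,1) (1,0) (3,2)
row 3: (3,2) (1,0) (2,1) (0,3)
Orthogonality requires all 16 pairs distinct.
But the pair (2,1) repeats: cell (0,3) has L1 = 2, L2 = 1, and cell (1,0) has L1 = 2, L2 = 1.
A repeated pair means some other pair never occurs (only 4 distinct pairs out of 16), so the squares are not orthogonal.
Conclusion: NO.

NO


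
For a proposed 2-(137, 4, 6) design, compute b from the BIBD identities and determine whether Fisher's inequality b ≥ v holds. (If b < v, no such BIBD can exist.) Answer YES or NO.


b = λv(v − 1)/(k(k − 1)) = 6·137·136/(4·3) = 111792/12 = 9316.
Compare with v = 137: b ≥ v, so Fisher's inequality holds.

YES


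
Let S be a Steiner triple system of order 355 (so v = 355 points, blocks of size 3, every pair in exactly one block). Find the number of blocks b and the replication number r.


An STS(v) is a 2-(v, 3, 1) BIBD: block size k = 3, λ = 1.
Replication: r(k − 1) = λ(v − 1) ⇒ r·2 = 355 − 1 = 354 ⇒ r = 177.
Block count: b = v(v − 1)/6 = 355·354/6 = 125670/6 = 20945.
(Check via bk = vr: 20945·3 = 62835 = 355·177 = 62835 ✓.)

r = 177, b = 20945.


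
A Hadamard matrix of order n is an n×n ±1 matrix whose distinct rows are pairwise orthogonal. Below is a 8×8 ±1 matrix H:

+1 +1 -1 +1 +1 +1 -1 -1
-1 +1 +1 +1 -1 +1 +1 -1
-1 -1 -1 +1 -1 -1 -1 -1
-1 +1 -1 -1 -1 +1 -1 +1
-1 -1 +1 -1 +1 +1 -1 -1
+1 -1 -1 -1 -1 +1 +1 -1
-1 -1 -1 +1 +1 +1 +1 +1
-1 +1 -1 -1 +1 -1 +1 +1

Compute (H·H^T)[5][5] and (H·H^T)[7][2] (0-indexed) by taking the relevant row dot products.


Row 2 of H: [-1, -1, -1, 1, -1, -1, -1, -1].
Row 5 of H: [1, -1, -1, -1, -1, 1, 1, -1].
Row 7 of H: [-1, 1, -1, -1, 1, -1, 1, 1].
(H·H^T)[5][5] = Σ_j H[5][j]·H[5][j] = (1)² + (-1)² + (-1)² + (-1)² + (-1)² + (1)² + (1)² + (-1)² = 1 + 1 + 1 + 1 + 1 + 1 + 1 + 1 = 8.
(H·H^T)[7][2] = Σ_j H[7][j]·H[2][j] = (-1)·(-1) + (1)·(-1) + (-1)·(-1) + (-1)·(1) + (1)·(-1) + (-1)·(-1) + (1)·(-1) + (1)·(-1) = 1 + -1 + 1 + -1 + -1 + 1 + -1 + -1 = -2.
Rows 7 and 2 are not orthogonal (dot product = -2 ≠ 0), so H is not a Hadamard matrix.

(5,5) entry = 8; (7,2) entry = -2.


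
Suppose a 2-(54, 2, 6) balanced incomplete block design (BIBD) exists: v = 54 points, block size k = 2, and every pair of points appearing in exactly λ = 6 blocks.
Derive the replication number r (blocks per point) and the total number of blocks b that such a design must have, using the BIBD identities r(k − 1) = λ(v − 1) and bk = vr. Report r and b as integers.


Any 2-(v, k, λ) BIBD satisfies two necessary conditions:
  (i)  Each point sits in r blocks, and counting incidences through any fixed point gives r(k − 1) = λ(v − 1), so r = λ(v − 1)/(k − 1).
  (ii) Total incidences bk = vr, so b = vr/k.
Step 1: r = λ(v − 1)/(k − 1) = 6·(54 − 1)/(2 − 1) = 6·53/1 = 318/1 = 318.
Step 2: b = vr/k = 54·318/2 = 17172/2 = 8586.
Check integrality: r = 318 ∈ Z ✓, b = 8586 ∈ Z ✓.
(These identities are necessary conditions: they determine r and b for any design with these parameters, but do not by themselves prove that one exists.)

r = 318, b = 8586.


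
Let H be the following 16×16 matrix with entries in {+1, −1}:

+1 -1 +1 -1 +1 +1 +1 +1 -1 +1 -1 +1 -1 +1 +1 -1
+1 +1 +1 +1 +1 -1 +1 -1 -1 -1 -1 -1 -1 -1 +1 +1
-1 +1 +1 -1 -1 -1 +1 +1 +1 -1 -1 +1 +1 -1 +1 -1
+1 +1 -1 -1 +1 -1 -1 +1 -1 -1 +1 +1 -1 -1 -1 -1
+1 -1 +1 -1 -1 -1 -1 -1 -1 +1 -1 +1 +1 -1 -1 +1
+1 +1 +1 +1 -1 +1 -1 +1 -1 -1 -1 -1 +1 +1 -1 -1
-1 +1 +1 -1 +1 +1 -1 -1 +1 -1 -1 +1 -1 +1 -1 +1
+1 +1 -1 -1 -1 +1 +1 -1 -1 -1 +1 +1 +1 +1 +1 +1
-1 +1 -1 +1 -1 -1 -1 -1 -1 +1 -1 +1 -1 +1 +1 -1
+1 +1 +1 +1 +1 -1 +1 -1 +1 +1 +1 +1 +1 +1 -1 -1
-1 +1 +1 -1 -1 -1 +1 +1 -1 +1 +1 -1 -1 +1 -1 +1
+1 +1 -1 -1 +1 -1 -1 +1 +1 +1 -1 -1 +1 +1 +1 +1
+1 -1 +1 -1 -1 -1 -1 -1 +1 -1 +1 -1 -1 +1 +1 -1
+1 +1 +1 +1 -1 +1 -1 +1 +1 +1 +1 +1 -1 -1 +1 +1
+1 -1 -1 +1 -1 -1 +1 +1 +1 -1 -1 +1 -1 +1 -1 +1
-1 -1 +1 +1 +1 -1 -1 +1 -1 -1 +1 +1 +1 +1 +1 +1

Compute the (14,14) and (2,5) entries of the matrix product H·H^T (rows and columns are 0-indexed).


Row 2 of H: [-1, 1, 1, -1, -1, -1, 1, 1, 1, -1, -1, 1, 1, -1, 1, -1].
Row 5 of H: [1, 1, 1, 1, -1, 1, -1, 1, -1, -1, -1, -1, 1, 1, -1, -1].
Row 14 of H: [1, -1, -1, 1, -1, -1, 1, 1, 1, -1, -1, 1, -1, 1, -1, 1].
(H·H^T)[14][14] = Σ_j H[14][j]·H[14][j] = (1)² + (-1)² + (-1)² + (1)² + (-1)² + (-1)² + (1)² + (1)² + (1)² + (-1)² + (-1)² + (1)² + (-1)² + (1)² + (-1)² + (1)² = 1 + 1 + 1 + 1 + 1 + 1 + 1 + 1 + 1 + 1 + 1 + 1 + 1 + 1 + 1 + 1 = 16.
(H·H^T)[2][5] = Σ_j H[2][j]·H[5][j] = (-1)·(1) + (1)·(1) + (1)·(1) + (-1)·(1) + (-1)·(-1) + (-1)·(1) + (1)·(-1) + (1)·(1) + (1)·(-1) + (-1)·(-1) + (-1)·(-1) + (1)·(-1) + (1)·(1) + (-1)·(1) + (1)·(-1) + (-1)·(-1) = -1 + 1 + 1 + -1 + 1 + -1 + -1 + 1 + -1 + 1 + 1 + -1 + 1 + -1 + -1 + 1 = 0.
So rows 2 and 5 are orthogonal; the diagonal entry equals n = 16.

(14,14) entry = 16; (2,5) entry = 0.


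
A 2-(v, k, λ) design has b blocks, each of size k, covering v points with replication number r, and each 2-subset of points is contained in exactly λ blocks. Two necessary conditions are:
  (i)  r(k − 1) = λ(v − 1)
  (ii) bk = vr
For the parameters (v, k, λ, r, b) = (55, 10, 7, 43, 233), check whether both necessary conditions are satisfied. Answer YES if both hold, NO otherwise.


Condition (i): r(k − 1) = 43·9 = 387; λ(v − 1) = 7·54 = 378. Match? NO.
Condition (ii): bk = 233·10 = 2330; vr = 55·43 = 2365. Match? NO.
Both conditions hold? NO.

NO


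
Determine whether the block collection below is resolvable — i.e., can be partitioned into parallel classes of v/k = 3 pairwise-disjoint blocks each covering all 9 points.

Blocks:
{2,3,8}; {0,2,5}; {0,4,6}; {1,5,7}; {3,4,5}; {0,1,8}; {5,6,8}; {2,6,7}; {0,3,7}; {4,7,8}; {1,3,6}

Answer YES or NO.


v = 9, block size k = 3, number of blocks = 11.
For resolvability, blocks must partition into parallel classes of size v/k = 3.
Total blocks must therefore be a multiple of 3: 11 = 3·3 + 2 ⇒ not divisible ✗.
Resolvable? NO.

NO


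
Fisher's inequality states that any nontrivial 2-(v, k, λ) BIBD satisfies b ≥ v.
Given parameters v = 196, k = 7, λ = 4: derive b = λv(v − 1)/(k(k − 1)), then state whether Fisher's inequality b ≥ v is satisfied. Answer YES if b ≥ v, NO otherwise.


b = λv(v − 1)/(k(k − 1)) = 4·196·195/(7·6) = 152880/42 = 3640.
Compare with v = 196: b ≥ v, so Fisher's inequality holds.

YES


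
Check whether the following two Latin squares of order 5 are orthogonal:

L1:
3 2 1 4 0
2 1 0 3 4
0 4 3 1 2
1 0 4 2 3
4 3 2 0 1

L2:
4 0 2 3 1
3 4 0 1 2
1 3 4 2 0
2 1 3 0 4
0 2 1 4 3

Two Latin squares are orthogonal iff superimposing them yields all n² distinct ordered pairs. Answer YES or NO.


Form the n² = 25 superimposed pairs (L1[i][j], L2[i][j]), row by row (rows and columns indexed from 0):
row 0: (3,4) (2,0) (1,2) (4,3) (0,1)
row 1: (2,3) (1,4) (0,0) (3,1) (4,2)
row 2: (0,1) (4,3) (3,4) (1,2) (2,0)
row 3: (1,2) (0,1) (4,3) (2,0) (3,4)
row 4: (4,0) (3,2) (2,1) (0,4) (1,3)
Orthogonality requires all 25 pairs distinct.
But the pair (0,1) repeats: cell (0,4) has L1 = 0, L2 = 1, and cell (2,0) has L1 = 0, L2 = 1.
A repeated pair means some other pair never occurs (only 15 distinct pairs out of 25), so the squares are not orthogonal.
Conclusion: NO.

NO


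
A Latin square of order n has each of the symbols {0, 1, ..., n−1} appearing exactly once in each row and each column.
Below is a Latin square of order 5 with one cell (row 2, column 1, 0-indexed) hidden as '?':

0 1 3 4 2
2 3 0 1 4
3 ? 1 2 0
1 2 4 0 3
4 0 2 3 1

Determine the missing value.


Row 2 contains symbols [0, 1, 2, 3] — missing [4].
Column 1 contains symbols [0, 1, 2, 3] — missing [4].
The missing symbol must appear in both missing sets; intersection = [4].
Therefore the hidden value is 4.

Missing value = 4.


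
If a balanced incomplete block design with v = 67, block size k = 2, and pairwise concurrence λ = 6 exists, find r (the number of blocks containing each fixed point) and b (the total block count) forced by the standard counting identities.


Any 2-(v, k, λ) BIBD satisfies two necessary conditions:
  (i)  Each point sits in r blocks, and counting incidences through any fixed point gives r(k − 1) = λ(v − 1), so r = λ(v − 1)/(k − 1).
  (ii) Total incidences bk = vr, so b = vr/k.
Step 1: r = λ(v − 1)/(k − 1) = 6·(67 − 1)/(2 − 1) = 6·66/1 = 396/1 = 396.
Step 2: b = vr/k = 67·396/2 = 26532/2 = 13266.
Check integrality: r = 396 ∈ Z ✓, b = 13266 ∈ Z ✓.
(These identities are necessary conditions: they determine r and b for any design with these parameters, but do not by themselves prove that one exists.)

r = 396, b = 13266.


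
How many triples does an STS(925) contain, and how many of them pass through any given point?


An STS(v) is a 2-(v, 3, 1) BIBD: block size k = 3, λ = 1.
Replication: r(k − 1) = λ(v − 1) ⇒ r·2 = 925 − 1 = 924 ⇒ r = 462.
Block count: bk = vr ⇒ b·3 = 925·462 = 427350 ⇒ b = 142450.
(Check via b = v(v − 1)/6 = 925·924/6 = 854700/6 = 142450.)

r = 462, b = 142450.


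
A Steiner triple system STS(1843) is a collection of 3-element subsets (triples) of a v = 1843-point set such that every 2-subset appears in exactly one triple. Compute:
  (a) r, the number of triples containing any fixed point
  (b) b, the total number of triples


An STS(v) is a 2-(v, 3, 1) BIBD: block size k = 3, λ = 1.
Replication: r(k − 1) = λ(v − 1) ⇒ r·2 = 1843 − 1 = 1842 ⇒ r = 921.
Block count: b = v(v − 1)/6 = 1843·1842/6 = 3394806/6 = 565801.
(Check via bk = vr: 565801·3 = 1697403 = 1843·921 = 1697403 ✓.)

r = 921, b = 565801.


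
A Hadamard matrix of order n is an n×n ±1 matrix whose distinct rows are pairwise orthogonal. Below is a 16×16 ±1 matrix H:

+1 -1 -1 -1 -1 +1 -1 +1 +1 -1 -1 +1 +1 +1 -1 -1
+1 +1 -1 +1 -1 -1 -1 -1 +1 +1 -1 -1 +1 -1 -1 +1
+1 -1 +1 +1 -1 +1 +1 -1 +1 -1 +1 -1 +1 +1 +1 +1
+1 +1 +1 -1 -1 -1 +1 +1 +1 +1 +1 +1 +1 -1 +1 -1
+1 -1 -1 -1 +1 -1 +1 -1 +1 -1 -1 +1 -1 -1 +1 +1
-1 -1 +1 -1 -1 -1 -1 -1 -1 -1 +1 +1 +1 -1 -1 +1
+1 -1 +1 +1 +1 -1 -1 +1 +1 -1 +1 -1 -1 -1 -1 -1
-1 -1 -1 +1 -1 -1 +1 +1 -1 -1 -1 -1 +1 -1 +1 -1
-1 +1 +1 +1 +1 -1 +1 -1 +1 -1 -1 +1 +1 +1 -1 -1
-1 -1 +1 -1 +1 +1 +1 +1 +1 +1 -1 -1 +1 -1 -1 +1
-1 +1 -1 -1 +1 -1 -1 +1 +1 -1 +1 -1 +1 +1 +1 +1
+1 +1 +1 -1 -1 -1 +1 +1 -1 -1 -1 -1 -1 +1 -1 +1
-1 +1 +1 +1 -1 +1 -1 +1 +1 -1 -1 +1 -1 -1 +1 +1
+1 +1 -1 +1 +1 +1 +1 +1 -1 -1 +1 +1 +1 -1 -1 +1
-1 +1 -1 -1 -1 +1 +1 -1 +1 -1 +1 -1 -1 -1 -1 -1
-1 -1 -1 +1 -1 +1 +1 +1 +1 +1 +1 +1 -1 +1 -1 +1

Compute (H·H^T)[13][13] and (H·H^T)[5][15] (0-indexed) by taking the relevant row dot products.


Row 5 of H: [-1, -1, 1, -1, -1, -1, -1, -1, -1, -1, 1, 1, 1, -1, -1, 1].
Row 13 of H: [1, 1, -1, 1, 1, 1, 1, 1, -1, -1, 1, 1, 1, -1, -1, 1].
Row 15 of H: [-1, -1, -1, 1, -1, 1, 1, 1, 1, 1, 1, 1, -1, 1, -1, 1].
(H·H^T)[13][13] = Σ_j H[13][j]·H[13][j] = (1)² + (1)² + (-1)² + (1)² + (1)² + (1)² + (1)² + (1)² + (-1)² + (-1)² + (1)² + (1)² + (1)² + (-1)² + (-1)² + (1)² = 1 + 1 + 1 + 1 + 1 + 1 + 1 + 1 + 1 + 1 + 1 + 1 + 1 + 1 + 1 + 1 = 16.
(H·H^T)[5][15] = Σ_j H[5][j]·H[15][j] = (-1)·(-1) + (-1)·(-1) + (1)·(-1) + (-1)·(1) + (-1)·(-1) + (-1)·(1) + (-1)·(1) + (-1)·(1) + (-1)·(1) + (-1)·(1) + (1)·(1) + (1)·(1) + (1)·(-1) + (-1)·(1) + (-1)·(-1) + (1)·(1) = 1 + 1 + -1 + -1 + 1 + -1 + -1 + -1 + -1 + -1 + 1 + 1 + -1 + -1 + 1 + 1 = -2.
Rows 5 and 15 are not orthogonal (dot product = -2 ≠ 0), so H is not a Hadamard matrix.

(13,13) entry = 16; (5,15) entry = -2.


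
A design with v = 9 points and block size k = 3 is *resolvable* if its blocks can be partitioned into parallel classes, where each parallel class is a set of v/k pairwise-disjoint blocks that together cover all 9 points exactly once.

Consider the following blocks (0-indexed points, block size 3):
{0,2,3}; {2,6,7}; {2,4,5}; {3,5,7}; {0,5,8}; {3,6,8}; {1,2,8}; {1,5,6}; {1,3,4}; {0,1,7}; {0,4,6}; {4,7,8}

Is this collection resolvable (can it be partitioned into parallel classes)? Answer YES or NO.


v = 9, block size k = 3, number of blocks = 12.
For resolvability, blocks must partition into parallel classes of size v/k = 3.
Total blocks must therefore be a multiple of 3: 12 = 3·4 + 0 ⇒ divisible ✓.
Greedy packing gives 4 candidate class(es). Each should be a full parallel class (size 3, covers all 9 points).
  Class 1 (3 blocks): {0,2,3}; {1,5,6}; {4,7,8}. Points covered: [0, 1, 2, 3, 4, 5, 6, 7, 8].
  Class 2 (3 blocks): {2,6,7}; {0,5,8}; {1,3,4}. Points covered: [0, 1, 2, 3, 4, 5, 6, 7, 8].
  Class 3 (3 blocks): {2,4,5}; {3,6,8}; {0,1,7}. Points covered: [0, 1, 2, 3, 4, 5, 6, 7, 8].
  Class 4 (3 blocks): {3,5,7}; {1,2,8}; {0,4,6}. Points covered: [0, 1, 2, 3, 4, 5, 6, 7, 8].
All classes full (size 3)? YES. All classes cover every point? YES.
Resolvable? YES.

YES


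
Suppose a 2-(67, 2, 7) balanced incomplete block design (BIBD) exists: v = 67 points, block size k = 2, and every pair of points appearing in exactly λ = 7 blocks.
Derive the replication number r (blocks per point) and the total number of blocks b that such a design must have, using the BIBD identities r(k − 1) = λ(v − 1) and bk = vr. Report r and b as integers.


Any 2-(v, k, λ) BIBD satisfies two necessary conditions:
  (i)  Each point sits in r blocks, and counting incidences through any fixed point gives r(k − 1) = λ(v − 1), so r = λ(v − 1)/(k − 1).
  (ii) Total incidences bk = vr, so b = vr/k.
Step 1: r = λ(v − 1)/(k − 1) = 7·(67 − 1)/(2 − 1) = 7·66/1 = 462/1 = 462.
Step 2: b = vr/k = 67·462/2 = 30954/2 = 15477.
Check integrality: r = 462 ∈ Z ✓, b = 15477 ∈ Z ✓.
(These identities are necessary conditions: they determine r and b for any design with these parameters, but do not by themselves prove that one exists.)

r = 462, b = 15477.


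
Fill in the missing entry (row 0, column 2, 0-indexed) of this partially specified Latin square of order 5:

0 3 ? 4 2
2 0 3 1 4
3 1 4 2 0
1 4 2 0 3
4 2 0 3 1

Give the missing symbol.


Row 0 contains symbols [0, 2, 3, 4] — missing [1].
Column 2 contains symbols [0, 2, 3, 4] — missing [1].
The missing symbol must appear in both missing sets; intersection = [1].
Therefore the hidden value is 1.

Missing value = 1.


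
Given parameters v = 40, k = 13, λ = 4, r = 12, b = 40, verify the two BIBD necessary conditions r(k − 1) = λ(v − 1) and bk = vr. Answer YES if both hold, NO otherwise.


Condition (i): r(k − 1) = 12·12 = 144; λ(v − 1) = 4·39 = 156. Match? NO.
Condition (ii): bk = 40·13 = 520; vr = 40·12 = 480. Match? NO.
Both conditions hold? NO.

NO


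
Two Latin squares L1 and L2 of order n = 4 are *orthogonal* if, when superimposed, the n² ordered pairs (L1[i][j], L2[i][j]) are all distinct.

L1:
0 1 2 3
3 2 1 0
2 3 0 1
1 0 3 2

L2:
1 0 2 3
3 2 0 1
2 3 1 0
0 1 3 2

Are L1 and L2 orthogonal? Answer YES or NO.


Form the n² = 16 superimposed pairs (L1[i][j], L2[i][j]), row by row (rows and columns indexed from 0):
row 0: (0,1) (1,0) (2,2) (3,3)
row 1: (3,3) (2,2) (1,0) (0,1)
row 2: (2,2) (3,3) (0,1) (1,0)
row 3: (1,0) (0,1) (3,3) (2,2)
Orthogonality requires all 16 pairs distinct.
But the pair (3,3) repeats: cell (0,3) has L1 = 3, L2 = 3, and cell (1,0) has L1 = 3, L2 = 3.
A repeated pair means some other pair never occurs (only 4 distinct pairs out of 16), so the squares are not orthogonal.
Conclusion: NO.

NO


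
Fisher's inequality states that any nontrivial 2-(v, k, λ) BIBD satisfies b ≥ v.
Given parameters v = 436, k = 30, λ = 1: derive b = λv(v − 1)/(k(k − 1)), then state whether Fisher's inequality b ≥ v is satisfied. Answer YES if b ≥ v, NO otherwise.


r = λ(v − 1)/(k − 1) = 1·435/29 = 15.
b = vr/k = 436·15/30 = 218.
Fisher's inequality: b ≥ v ⇔ 218 ≥ 436? NO.

NO


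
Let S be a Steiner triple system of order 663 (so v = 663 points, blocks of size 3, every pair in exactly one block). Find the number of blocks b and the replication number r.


An STS(v) is a 2-(v, 3, 1) BIBD: block size k = 3, λ = 1.
Replication: r(k − 1) = λ(v − 1) ⇒ r·2 = 663 − 1 = 662 ⇒ r = 331.
Block count: bk = vr ⇒ b·3 = 663·331 = 219453 ⇒ b = 73151.

r = 331, b = 73151.


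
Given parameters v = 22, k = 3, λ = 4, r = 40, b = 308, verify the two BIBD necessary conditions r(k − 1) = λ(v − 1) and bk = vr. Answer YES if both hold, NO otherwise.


Condition (i): r(k − 1) = 40·2 = 80; λ(v − 1) = 4·21 = 84. Match? NO.
Condition (ii): bk = 308·3 = 924; vr = 22·40 = 880. Match? NO.
Both conditions hold? NO.

NO


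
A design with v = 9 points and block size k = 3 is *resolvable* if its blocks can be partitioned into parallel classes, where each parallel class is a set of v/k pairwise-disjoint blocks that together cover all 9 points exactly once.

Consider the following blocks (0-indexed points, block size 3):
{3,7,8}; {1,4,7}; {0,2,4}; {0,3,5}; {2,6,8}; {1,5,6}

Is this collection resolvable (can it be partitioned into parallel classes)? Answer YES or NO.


v = 9, block size k = 3, number of blocks = 6.
For resolvability, blocks must partition into parallel classes of size v/k = 3.
Total blocks must therefore be a multiple of 3: 6 = 3·2 + 0 ⇒ divisible ✓.
Greedy packing gives 2 candidate class(es). Each should be a full parallel class (size 3, covers all 9 points).
  Class 1 (3 blocks): {3,7,8}; {0,2,4}; {1,5,6}. Points covered: [0, 1, 2, 3, 4, 5, 6, 7, 8].
  Class 2 (3 blocks): {1,4,7}; {0,3,5}; {2,6,8}. Points covered: [0, 1, 2, 3, 4, 5, 6, 7, 8].
All classes full (size 3)? YES. All classes cover every point? YES.
Resolvable? YES.

YES


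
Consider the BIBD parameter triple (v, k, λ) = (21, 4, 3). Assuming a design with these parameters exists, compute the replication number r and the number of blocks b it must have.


Any 2-(v, k, λ) BIBD satisfies two necessary conditions:
  (i)  Each point sits in r blocks, and counting incidences through any fixed point gives r(k − 1) = λ(v − 1), so r = λ(v − 1)/(k − 1).
  (ii) Total incidences bk = vr, so b = vr/k.
Step 1: r = λ(v − 1)/(k − 1) = 3·(21 − 1)/(4 − 1) = 3·20/3 = 60/3 = 20.
Step 2: b = vr/k = 21·20/4 = 420/4 = 105.
Check integrality: r = 20 ∈ Z ✓, b = 105 ∈ Z ✓.
(These identities are necessary conditions: they determine r and b for any design with these parameters, but do not by themselves prove that one exists.)

r = 20, b = 105.


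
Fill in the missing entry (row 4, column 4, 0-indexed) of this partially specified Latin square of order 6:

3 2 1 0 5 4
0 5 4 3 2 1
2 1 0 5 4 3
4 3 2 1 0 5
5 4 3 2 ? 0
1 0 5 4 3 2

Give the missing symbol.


Row 4 contains symbols [0, 2, 3, 4, 5] — missing [1].
Column 4 contains symbols [0, 2, 3, 4, 5] — missing [1].
The missing symbol must appear in both missing sets; intersection = [1].
Therefore the hidden value is 1.

Missing value = 1.


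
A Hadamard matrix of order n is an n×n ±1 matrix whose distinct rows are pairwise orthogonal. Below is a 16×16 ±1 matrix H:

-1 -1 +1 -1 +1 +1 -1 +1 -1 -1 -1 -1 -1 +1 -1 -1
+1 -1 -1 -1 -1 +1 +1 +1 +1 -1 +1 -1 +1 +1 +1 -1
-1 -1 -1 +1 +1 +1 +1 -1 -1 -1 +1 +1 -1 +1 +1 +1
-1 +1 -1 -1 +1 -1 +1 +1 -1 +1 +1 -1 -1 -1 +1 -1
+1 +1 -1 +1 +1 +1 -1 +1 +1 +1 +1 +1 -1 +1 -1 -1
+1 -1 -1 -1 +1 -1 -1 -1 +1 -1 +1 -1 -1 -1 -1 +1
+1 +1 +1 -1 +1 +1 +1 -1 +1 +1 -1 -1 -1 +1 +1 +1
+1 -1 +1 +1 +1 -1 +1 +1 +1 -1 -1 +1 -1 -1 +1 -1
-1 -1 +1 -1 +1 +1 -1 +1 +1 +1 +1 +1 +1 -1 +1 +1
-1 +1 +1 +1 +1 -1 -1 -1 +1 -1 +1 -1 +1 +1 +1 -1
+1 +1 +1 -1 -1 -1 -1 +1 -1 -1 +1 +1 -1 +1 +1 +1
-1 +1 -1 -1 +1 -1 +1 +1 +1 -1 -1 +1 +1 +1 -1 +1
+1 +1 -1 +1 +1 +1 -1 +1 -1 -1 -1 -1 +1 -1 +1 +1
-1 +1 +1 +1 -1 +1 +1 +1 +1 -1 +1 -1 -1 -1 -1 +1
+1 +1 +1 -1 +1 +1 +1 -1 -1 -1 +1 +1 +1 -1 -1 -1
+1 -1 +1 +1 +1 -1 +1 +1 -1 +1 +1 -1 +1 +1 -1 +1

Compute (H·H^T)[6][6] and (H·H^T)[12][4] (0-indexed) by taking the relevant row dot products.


Row 4 of H: [1, 1, -1, 1, 1, 1, -1, 1, 1, 1, 1, 1, -1, 1, -1, -1].
Row 6 of H: [1, 1, 1, -1, 1, 1, 1, -1, 1, 1, -1, -1, -1, 1, 1, 1].
Row 12 of H: [1, 1, -1, 1, 1, 1, -1, 1, -1, -1, -1, -1, 1, -1, 1, 1].
(H·H^T)[6][6] = Σ_j H[6][j]·H[6][j] = (1)² + (1)² + (1)² + (-1)² + (1)² + (1)² + (1)² + (-1)² + (1)² + (1)² + (-1)² + (-1)² + (-1)² + (1)² + (1)² + (1)² = 1 + 1 + 1 + 1 + 1 + 1 + 1 + 1 + 1 + 1 + 1 + 1 + 1 + 1 + 1 + 1 = 16.
(H·H^T)[12][4] = Σ_j H[12][j]·H[4][j] = (1)·(1) + (1)·(1) + (-1)·(-1) + (1)·(1) + (1)·(1) + (1)·(1) + (-1)·(-1) + (1)·(1) + (-1)·(1) + (-1)·(1) + (-1)·(1) + (-1)·(1) + (1)·(-1) + (-1)·(1) + (1)·(-1) + (1)·(-1) = 1 + 1 + 1 + 1 + 1 + 1 + 1 + 1 + -1 + -1 + -1 + -1 + -1 + -1 + -1 + -1 = 0.
So rows 12 and 4 are orthogonal; the diagonal entry equals n = 16.

(6,6) entry = 16; (12,4) entry = 0.


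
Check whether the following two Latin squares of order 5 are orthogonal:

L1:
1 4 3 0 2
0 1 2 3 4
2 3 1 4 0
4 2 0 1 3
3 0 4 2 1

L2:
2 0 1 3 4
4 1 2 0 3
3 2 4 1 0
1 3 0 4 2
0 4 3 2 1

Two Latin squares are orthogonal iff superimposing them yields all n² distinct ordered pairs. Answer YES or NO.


Form the n² = 25 superimposed pairs (L1[i][j], L2[i][j]), row by row (rows and columns indexed from 0):
row 0: (1,2) (4,0) (3,1) (0,3) (2,4)
row 1: (0,4) (1,1) (2,2) (3,0) (4,3)
row 2: (2,3) (3,2) (1,4) (4,1) (0,0)
row 3: (4,1) (2,3) (0,0) (1,4) (3,2)
row 4: (3,0) (0,4) (4,3) (2,2) (1,1)
Orthogonality requires all 25 pairs distinct.
But the pair (4,1) repeats: cell (2,3) has L1 = 4, L2 = 1, and cell (3,0) has L1 = 4, L2 = 1.
A repeated pair means some other pair never occurs (only 15 distinct pairs out of 25), so the squares are not orthogonal.
Conclusion: NO.

NO
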